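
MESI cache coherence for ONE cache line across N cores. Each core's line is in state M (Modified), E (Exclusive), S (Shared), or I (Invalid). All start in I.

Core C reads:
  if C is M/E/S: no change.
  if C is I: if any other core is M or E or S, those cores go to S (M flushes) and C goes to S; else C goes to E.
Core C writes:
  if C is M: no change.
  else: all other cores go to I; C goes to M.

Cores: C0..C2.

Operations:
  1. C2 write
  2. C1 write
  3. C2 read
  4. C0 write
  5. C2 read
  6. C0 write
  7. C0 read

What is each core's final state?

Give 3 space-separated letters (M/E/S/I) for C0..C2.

Op 1: C2 write [C2 write: invalidate none -> C2=M] -> [I,I,M]
Op 2: C1 write [C1 write: invalidate ['C2=M'] -> C1=M] -> [I,M,I]
Op 3: C2 read [C2 read from I: others=['C1=M'] -> C2=S, others downsized to S] -> [I,S,S]
Op 4: C0 write [C0 write: invalidate ['C1=S', 'C2=S'] -> C0=M] -> [M,I,I]
Op 5: C2 read [C2 read from I: others=['C0=M'] -> C2=S, others downsized to S] -> [S,I,S]
Op 6: C0 write [C0 write: invalidate ['C2=S'] -> C0=M] -> [M,I,I]
Op 7: C0 read [C0 read: already in M, no change] -> [M,I,I]

Answer: M I I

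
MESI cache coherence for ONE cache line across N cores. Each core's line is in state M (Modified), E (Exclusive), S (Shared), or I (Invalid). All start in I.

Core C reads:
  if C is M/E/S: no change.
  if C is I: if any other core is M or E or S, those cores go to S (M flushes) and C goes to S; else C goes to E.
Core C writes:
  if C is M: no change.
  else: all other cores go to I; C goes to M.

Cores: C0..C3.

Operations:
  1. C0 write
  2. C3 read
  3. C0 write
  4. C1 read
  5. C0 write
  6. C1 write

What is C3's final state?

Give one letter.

Answer: I

Derivation:
Op 1: C0 write [C0 write: invalidate none -> C0=M] -> [M,I,I,I]
Op 2: C3 read [C3 read from I: others=['C0=M'] -> C3=S, others downsized to S] -> [S,I,I,S]
Op 3: C0 write [C0 write: invalidate ['C3=S'] -> C0=M] -> [M,I,I,I]
Op 4: C1 read [C1 read from I: others=['C0=M'] -> C1=S, others downsized to S] -> [S,S,I,I]
Op 5: C0 write [C0 write: invalidate ['C1=S'] -> C0=M] -> [M,I,I,I]
Op 6: C1 write [C1 write: invalidate ['C0=M'] -> C1=M] -> [I,M,I,I]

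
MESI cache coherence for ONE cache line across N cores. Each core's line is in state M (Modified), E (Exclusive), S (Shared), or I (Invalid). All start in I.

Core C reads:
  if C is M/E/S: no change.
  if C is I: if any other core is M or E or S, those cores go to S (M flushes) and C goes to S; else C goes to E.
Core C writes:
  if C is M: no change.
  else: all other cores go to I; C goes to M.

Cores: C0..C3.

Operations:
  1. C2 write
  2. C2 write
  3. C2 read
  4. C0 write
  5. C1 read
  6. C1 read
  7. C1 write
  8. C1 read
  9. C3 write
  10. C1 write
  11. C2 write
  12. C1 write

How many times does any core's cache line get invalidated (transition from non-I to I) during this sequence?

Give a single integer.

Answer: 6

Derivation:
Op 1: C2 write [C2 write: invalidate none -> C2=M] -> [I,I,M,I] (invalidations this op: 0; running total: 0)
Op 2: C2 write [C2 write: already M (modified), no change] -> [I,I,M,I] (invalidations this op: 0; running total: 0)
Op 3: C2 read [C2 read: already in M, no change] -> [I,I,M,I] (invalidations this op: 0; running total: 0)
Op 4: C0 write [C0 write: invalidate ['C2=M'] -> C0=M] -> [M,I,I,I] (invalidations this op: 1; running total: 1)
Op 5: C1 read [C1 read from I: others=['C0=M'] -> C1=S, others downsized to S] -> [S,S,I,I] (invalidations this op: 0; running total: 1)
Op 6: C1 read [C1 read: already in S, no change] -> [S,S,I,I] (invalidations this op: 0; running total: 1)
Op 7: C1 write [C1 write: invalidate ['C0=S'] -> C1=M] -> [I,M,I,I] (invalidations this op: 1; running total: 2)
Op 8: C1 read [C1 read: already in M, no change] -> [I,M,I,I] (invalidations this op: 0; running total: 2)
Op 9: C3 write [C3 write: invalidate ['C1=M'] -> C3=M] -> [I,I,I,M] (invalidations this op: 1; running total: 3)
Op 10: C1 write [C1 write: invalidate ['C3=M'] -> C1=M] -> [I,M,I,I] (invalidations this op: 1; running total: 4)
Op 11: C2 write [C2 write: invalidate ['C1=M'] -> C2=M] -> [I,I,M,I] (invalidations this op: 1; running total: 5)
Op 12: C1 write [C1 write: invalidate ['C2=M'] -> C1=M] -> [I,M,I,I] (invalidations this op: 1; running total: 6)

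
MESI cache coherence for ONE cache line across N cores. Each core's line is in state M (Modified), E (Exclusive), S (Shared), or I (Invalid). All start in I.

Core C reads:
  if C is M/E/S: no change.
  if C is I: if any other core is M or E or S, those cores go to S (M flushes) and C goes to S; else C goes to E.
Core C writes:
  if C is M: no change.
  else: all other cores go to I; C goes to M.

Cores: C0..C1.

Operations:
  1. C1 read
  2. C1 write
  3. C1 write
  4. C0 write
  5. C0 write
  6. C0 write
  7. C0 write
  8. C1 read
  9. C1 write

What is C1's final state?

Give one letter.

Answer: M

Derivation:
Op 1: C1 read [C1 read from I: no other sharers -> C1=E (exclusive)] -> [I,E]
Op 2: C1 write [C1 write: invalidate none -> C1=M] -> [I,M]
Op 3: C1 write [C1 write: already M (modified), no change] -> [I,M]
Op 4: C0 write [C0 write: invalidate ['C1=M'] -> C0=M] -> [M,I]
Op 5: C0 write [C0 write: already M (modified), no change] -> [M,I]
Op 6: C0 write [C0 write: already M (modified), no change] -> [M,I]
Op 7: C0 write [C0 write: already M (modified), no change] -> [M,I]
Op 8: C1 read [C1 read from I: others=['C0=M'] -> C1=S, others downsized to S] -> [S,S]
Op 9: C1 write [C1 write: invalidate ['C0=S'] -> C1=M] -> [I,M]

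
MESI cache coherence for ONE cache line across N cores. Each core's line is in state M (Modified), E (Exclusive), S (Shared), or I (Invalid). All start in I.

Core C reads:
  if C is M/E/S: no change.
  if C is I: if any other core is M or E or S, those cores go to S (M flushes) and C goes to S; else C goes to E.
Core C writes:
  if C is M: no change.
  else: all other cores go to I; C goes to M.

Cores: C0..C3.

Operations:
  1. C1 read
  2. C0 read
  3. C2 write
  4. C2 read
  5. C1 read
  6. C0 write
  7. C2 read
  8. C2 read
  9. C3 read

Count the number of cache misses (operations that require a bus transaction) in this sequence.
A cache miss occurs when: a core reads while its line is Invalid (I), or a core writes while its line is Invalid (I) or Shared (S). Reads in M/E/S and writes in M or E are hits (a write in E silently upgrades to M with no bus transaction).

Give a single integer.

Op 1: C1 read [C1 read from I: no other sharers -> C1=E (exclusive)] -> [I,E,I,I] [MISS #1: read from I]
Op 2: C0 read [C0 read from I: others=['C1=E'] -> C0=S, others downsized to S] -> [S,S,I,I] [MISS #2: read from I]
Op 3: C2 write [C2 write: invalidate ['C0=S', 'C1=S'] -> C2=M] -> [I,I,M,I] [MISS #3: write from I]
Op 4: C2 read [C2 read: already in M, no change] -> [I,I,M,I] [hit: read from M]
Op 5: C1 read [C1 read from I: others=['C2=M'] -> C1=S, others downsized to S] -> [I,S,S,I] [MISS #4: read from I]
Op 6: C0 write [C0 write: invalidate ['C1=S', 'C2=S'] -> C0=M] -> [M,I,I,I] [MISS #5: write from I]
Op 7: C2 read [C2 read from I: others=['C0=M'] -> C2=S, others downsized to S] -> [S,I,S,I] [MISS #6: read from I]
Op 8: C2 read [C2 read: already in S, no change] -> [S,I,S,I] [hit: read from S]
Op 9: C3 read [C3 read from I: others=['C0=S', 'C2=S'] -> C3=S, others downsized to S] -> [S,I,S,S] [MISS #7: read from I]

Answer: 7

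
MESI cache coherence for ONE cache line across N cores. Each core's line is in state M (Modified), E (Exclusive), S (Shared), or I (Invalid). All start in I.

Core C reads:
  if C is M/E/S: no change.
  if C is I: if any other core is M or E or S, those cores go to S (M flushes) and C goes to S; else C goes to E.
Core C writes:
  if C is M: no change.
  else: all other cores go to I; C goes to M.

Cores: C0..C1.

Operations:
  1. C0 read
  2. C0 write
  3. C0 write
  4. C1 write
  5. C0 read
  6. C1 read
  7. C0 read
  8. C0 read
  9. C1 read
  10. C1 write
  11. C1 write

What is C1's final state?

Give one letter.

Answer: M

Derivation:
Op 1: C0 read [C0 read from I: no other sharers -> C0=E (exclusive)] -> [E,I]
Op 2: C0 write [C0 write: invalidate none -> C0=M] -> [M,I]
Op 3: C0 write [C0 write: already M (modified), no change] -> [M,I]
Op 4: C1 write [C1 write: invalidate ['C0=M'] -> C1=M] -> [I,M]
Op 5: C0 read [C0 read from I: others=['C1=M'] -> C0=S, others downsized to S] -> [S,S]
Op 6: C1 read [C1 read: already in S, no change] -> [S,S]
Op 7: C0 read [C0 read: already in S, no change] -> [S,S]
Op 8: C0 read [C0 read: already in S, no change] -> [S,S]
Op 9: C1 read [C1 read: already in S, no change] -> [S,S]
Op 10: C1 write [C1 write: invalidate ['C0=S'] -> C1=M] -> [I,M]
Op 11: C1 write [C1 write: already M (modified), no change] -> [I,M]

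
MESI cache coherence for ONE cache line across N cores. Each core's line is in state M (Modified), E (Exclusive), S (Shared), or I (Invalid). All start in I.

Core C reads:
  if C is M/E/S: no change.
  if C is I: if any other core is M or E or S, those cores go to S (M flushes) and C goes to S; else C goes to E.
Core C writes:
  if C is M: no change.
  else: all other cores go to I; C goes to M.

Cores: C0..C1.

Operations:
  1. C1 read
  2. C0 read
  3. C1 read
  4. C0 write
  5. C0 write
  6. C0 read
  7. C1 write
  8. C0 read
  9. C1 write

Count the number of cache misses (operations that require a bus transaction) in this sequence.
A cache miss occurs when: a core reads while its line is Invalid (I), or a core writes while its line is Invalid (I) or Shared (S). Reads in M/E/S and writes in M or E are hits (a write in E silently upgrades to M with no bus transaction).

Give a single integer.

Answer: 6

Derivation:
Op 1: C1 read [C1 read from I: no other sharers -> C1=E (exclusive)] -> [I,E] [MISS #1: read from I]
Op 2: C0 read [C0 read from I: others=['C1=E'] -> C0=S, others downsized to S] -> [S,S] [MISS #2: read from I]
Op 3: C1 read [C1 read: already in S, no change] -> [S,S] [hit: read from S]
Op 4: C0 write [C0 write: invalidate ['C1=S'] -> C0=M] -> [M,I] [MISS #3: write from S]
Op 5: C0 write [C0 write: already M (modified), no change] -> [M,I] [hit: write from M]
Op 6: C0 read [C0 read: already in M, no change] -> [M,I] [hit: read from M]
Op 7: C1 write [C1 write: invalidate ['C0=M'] -> C1=M] -> [I,M] [MISS #4: write from I]
Op 8: C0 read [C0 read from I: others=['C1=M'] -> C0=S, others downsized to S] -> [S,S] [MISS #5: read from I]
Op 9: C1 write [C1 write: invalidate ['C0=S'] -> C1=M] -> [I,M] [MISS #6: write from S]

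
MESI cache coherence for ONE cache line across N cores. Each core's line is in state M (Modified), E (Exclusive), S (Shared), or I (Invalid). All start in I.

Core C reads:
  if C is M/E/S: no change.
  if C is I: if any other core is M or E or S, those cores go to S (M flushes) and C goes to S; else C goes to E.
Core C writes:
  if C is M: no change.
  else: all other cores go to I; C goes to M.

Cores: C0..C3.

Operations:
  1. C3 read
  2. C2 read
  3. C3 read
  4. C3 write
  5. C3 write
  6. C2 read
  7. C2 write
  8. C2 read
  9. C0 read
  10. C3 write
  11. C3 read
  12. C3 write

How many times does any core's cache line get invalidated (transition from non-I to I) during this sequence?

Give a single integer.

Op 1: C3 read [C3 read from I: no other sharers -> C3=E (exclusive)] -> [I,I,I,E] (invalidations this op: 0; running total: 0)
Op 2: C2 read [C2 read from I: others=['C3=E'] -> C2=S, others downsized to S] -> [I,I,S,S] (invalidations this op: 0; running total: 0)
Op 3: C3 read [C3 read: already in S, no change] -> [I,I,S,S] (invalidations this op: 0; running total: 0)
Op 4: C3 write [C3 write: invalidate ['C2=S'] -> C3=M] -> [I,I,I,M] (invalidations this op: 1; running total: 1)
Op 5: C3 write [C3 write: already M (modified), no change] -> [I,I,I,M] (invalidations this op: 0; running total: 1)
Op 6: C2 read [C2 read from I: others=['C3=M'] -> C2=S, others downsized to S] -> [I,I,S,S] (invalidations this op: 0; running total: 1)
Op 7: C2 write [C2 write: invalidate ['C3=S'] -> C2=M] -> [I,I,M,I] (invalidations this op: 1; running total: 2)
Op 8: C2 read [C2 read: already in M, no change] -> [I,I,M,I] (invalidations this op: 0; running total: 2)
Op 9: C0 read [C0 read from I: others=['C2=M'] -> C0=S, others downsized to S] -> [S,I,S,I] (invalidations this op: 0; running total: 2)
Op 10: C3 write [C3 write: invalidate ['C0=S', 'C2=S'] -> C3=M] -> [I,I,I,M] (invalidations this op: 2; running total: 4)
Op 11: C3 read [C3 read: already in M, no change] -> [I,I,I,M] (invalidations this op: 0; running total: 4)
Op 12: C3 write [C3 write: already M (modified), no change] -> [I,I,I,M] (invalidations this op: 0; running total: 4)

Answer: 4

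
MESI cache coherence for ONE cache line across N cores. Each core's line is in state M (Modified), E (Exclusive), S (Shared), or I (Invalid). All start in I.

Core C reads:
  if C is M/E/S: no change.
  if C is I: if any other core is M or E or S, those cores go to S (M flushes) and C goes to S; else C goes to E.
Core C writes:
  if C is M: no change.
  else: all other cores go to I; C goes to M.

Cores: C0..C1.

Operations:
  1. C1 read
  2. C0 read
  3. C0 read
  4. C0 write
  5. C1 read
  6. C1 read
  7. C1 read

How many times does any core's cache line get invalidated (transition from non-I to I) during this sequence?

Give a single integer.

Op 1: C1 read [C1 read from I: no other sharers -> C1=E (exclusive)] -> [I,E] (invalidations this op: 0; running total: 0)
Op 2: C0 read [C0 read from I: others=['C1=E'] -> C0=S, others downsized to S] -> [S,S] (invalidations this op: 0; running total: 0)
Op 3: C0 read [C0 read: already in S, no change] -> [S,S] (invalidations this op: 0; running total: 0)
Op 4: C0 write [C0 write: invalidate ['C1=S'] -> C0=M] -> [M,I] (invalidations this op: 1; running total: 1)
Op 5: C1 read [C1 read from I: others=['C0=M'] -> C1=S, others downsized to S] -> [S,S] (invalidations this op: 0; running total: 1)
Op 6: C1 read [C1 read: already in S, no change] -> [S,S] (invalidations this op: 0; running total: 1)
Op 7: C1 read [C1 read: already in S, no change] -> [S,S] (invalidations this op: 0; running total: 1)

Answer: 1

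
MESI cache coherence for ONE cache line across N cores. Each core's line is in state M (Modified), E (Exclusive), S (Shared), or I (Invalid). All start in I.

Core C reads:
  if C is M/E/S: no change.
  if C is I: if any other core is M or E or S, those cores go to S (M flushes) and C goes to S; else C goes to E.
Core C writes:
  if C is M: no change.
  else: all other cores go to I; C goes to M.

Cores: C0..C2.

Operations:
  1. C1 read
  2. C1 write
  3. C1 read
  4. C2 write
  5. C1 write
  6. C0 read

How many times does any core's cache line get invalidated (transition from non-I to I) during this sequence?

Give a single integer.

Answer: 2

Derivation:
Op 1: C1 read [C1 read from I: no other sharers -> C1=E (exclusive)] -> [I,E,I] (invalidations this op: 0; running total: 0)
Op 2: C1 write [C1 write: invalidate none -> C1=M] -> [I,M,I] (invalidations this op: 0; running total: 0)
Op 3: C1 read [C1 read: already in M, no change] -> [I,M,I] (invalidations this op: 0; running total: 0)
Op 4: C2 write [C2 write: invalidate ['C1=M'] -> C2=M] -> [I,I,M] (invalidations this op: 1; running total: 1)
Op 5: C1 write [C1 write: invalidate ['C2=M'] -> C1=M] -> [I,M,I] (invalidations this op: 1; running total: 2)
Op 6: C0 read [C0 read from I: others=['C1=M'] -> C0=S, others downsized to S] -> [S,S,I] (invalidations this op: 0; running total: 2)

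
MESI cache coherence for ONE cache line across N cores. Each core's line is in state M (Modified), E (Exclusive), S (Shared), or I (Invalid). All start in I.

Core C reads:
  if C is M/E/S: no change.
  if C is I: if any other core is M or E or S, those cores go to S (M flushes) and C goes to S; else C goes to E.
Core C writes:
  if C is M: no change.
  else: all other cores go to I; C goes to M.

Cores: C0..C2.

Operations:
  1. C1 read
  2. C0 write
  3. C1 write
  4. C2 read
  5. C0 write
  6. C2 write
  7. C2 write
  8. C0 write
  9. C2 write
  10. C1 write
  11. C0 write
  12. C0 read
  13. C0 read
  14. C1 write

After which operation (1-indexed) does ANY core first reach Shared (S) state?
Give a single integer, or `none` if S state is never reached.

Op 1: C1 read [C1 read from I: no other sharers -> C1=E (exclusive)] -> [I,E,I]
Op 2: C0 write [C0 write: invalidate ['C1=E'] -> C0=M] -> [M,I,I]
Op 3: C1 write [C1 write: invalidate ['C0=M'] -> C1=M] -> [I,M,I]
Op 4: C2 read [C2 read from I: others=['C1=M'] -> C2=S, others downsized to S] -> [I,S,S]
  -> First S state at op 4; remaining ops need not be traced.

Answer: 4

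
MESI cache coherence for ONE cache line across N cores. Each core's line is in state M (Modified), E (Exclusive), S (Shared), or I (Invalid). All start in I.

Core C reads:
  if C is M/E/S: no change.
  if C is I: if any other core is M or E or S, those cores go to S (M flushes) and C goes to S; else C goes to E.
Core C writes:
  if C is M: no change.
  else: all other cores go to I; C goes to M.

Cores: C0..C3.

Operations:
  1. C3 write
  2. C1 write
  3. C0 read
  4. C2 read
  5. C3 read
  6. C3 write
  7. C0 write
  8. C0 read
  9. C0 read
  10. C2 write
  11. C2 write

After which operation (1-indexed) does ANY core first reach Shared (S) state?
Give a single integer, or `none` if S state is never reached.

Op 1: C3 write [C3 write: invalidate none -> C3=M] -> [I,I,I,M]
Op 2: C1 write [C1 write: invalidate ['C3=M'] -> C1=M] -> [I,M,I,I]
Op 3: C0 read [C0 read from I: others=['C1=M'] -> C0=S, others downsized to S] -> [S,S,I,I]
  -> First S state at op 3; remaining ops need not be traced.

Answer: 3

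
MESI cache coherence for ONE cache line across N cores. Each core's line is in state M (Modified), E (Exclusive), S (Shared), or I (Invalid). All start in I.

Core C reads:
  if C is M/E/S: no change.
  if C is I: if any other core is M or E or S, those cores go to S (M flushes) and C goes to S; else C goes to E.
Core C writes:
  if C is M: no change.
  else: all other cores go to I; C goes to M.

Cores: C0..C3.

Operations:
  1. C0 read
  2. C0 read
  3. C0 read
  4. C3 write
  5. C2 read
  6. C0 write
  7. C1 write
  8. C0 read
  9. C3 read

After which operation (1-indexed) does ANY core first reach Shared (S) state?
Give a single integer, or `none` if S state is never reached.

Op 1: C0 read [C0 read from I: no other sharers -> C0=E (exclusive)] -> [E,I,I,I]
Op 2: C0 read [C0 read: already in E, no change] -> [E,I,I,I]
Op 3: C0 read [C0 read: already in E, no change] -> [E,I,I,I]
Op 4: C3 write [C3 write: invalidate ['C0=E'] -> C3=M] -> [I,I,I,M]
Op 5: C2 read [C2 read from I: others=['C3=M'] -> C2=S, others downsized to S] -> [I,I,S,S]
  -> First S state at op 5; remaining ops need not be traced.

Answer: 5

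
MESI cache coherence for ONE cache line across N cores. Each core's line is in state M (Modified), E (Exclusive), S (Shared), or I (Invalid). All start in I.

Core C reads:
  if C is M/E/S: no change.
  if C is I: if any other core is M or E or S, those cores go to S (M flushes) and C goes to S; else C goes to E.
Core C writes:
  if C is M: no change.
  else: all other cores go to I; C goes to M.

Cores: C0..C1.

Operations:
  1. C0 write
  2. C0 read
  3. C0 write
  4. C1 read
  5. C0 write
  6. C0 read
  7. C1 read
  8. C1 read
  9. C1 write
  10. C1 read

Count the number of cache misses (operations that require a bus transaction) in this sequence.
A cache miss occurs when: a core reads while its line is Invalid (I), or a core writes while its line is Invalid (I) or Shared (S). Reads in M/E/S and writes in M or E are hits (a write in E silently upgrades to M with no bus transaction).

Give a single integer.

Answer: 5

Derivation:
Op 1: C0 write [C0 write: invalidate none -> C0=M] -> [M,I] [MISS #1: write from I]
Op 2: C0 read [C0 read: already in M, no change] -> [M,I] [hit: read from M]
Op 3: C0 write [C0 write: already M (modified), no change] -> [M,I] [hit: write from M]
Op 4: C1 read [C1 read from I: others=['C0=M'] -> C1=S, others downsized to S] -> [S,S] [MISS #2: read from I]
Op 5: C0 write [C0 write: invalidate ['C1=S'] -> C0=M] -> [M,I] [MISS #3: write from S]
Op 6: C0 read [C0 read: already in M, no change] -> [M,I] [hit: read from M]
Op 7: C1 read [C1 read from I: others=['C0=M'] -> C1=S, others downsized to S] -> [S,S] [MISS #4: read from I]
Op 8: C1 read [C1 read: already in S, no change] -> [S,S] [hit: read from S]
Op 9: C1 write [C1 write: invalidate ['C0=S'] -> C1=M] -> [I,M] [MISS #5: write from S]
Op 10: C1 read [C1 read: already in M, no change] -> [I,M] [hit: read from M]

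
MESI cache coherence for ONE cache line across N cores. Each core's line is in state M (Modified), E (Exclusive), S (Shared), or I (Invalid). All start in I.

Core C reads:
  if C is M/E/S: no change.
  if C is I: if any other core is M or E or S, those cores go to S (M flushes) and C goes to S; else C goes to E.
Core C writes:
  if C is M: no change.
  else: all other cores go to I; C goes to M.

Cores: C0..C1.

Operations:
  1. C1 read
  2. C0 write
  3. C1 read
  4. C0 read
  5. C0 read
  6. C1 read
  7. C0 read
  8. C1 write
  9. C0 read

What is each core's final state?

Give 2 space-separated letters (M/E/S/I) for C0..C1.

Answer: S S

Derivation:
Op 1: C1 read [C1 read from I: no other sharers -> C1=E (exclusive)] -> [I,E]
Op 2: C0 write [C0 write: invalidate ['C1=E'] -> C0=M] -> [M,I]
Op 3: C1 read [C1 read from I: others=['C0=M'] -> C1=S, others downsized to S] -> [S,S]
Op 4: C0 read [C0 read: already in S, no change] -> [S,S]
Op 5: C0 read [C0 read: already in S, no change] -> [S,S]
Op 6: C1 read [C1 read: already in S, no change] -> [S,S]
Op 7: C0 read [C0 read: already in S, no change] -> [S,S]
Op 8: C1 write [C1 write: invalidate ['C0=S'] -> C1=M] -> [I,M]
Op 9: C0 read [C0 read from I: others=['C1=M'] -> C0=S, others downsized to S] -> [S,S]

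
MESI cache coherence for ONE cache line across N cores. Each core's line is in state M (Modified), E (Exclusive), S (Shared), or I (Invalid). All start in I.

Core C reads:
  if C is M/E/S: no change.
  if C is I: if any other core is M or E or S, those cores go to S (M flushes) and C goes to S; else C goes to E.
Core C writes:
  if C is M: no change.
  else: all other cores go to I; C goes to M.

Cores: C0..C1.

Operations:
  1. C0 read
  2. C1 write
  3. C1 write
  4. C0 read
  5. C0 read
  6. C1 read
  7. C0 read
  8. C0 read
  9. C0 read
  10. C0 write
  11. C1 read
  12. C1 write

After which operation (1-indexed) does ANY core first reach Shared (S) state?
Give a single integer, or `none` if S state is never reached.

Answer: 4

Derivation:
Op 1: C0 read [C0 read from I: no other sharers -> C0=E (exclusive)] -> [E,I]
Op 2: C1 write [C1 write: invalidate ['C0=E'] -> C1=M] -> [I,M]
Op 3: C1 write [C1 write: already M (modified), no change] -> [I,M]
Op 4: C0 read [C0 read from I: others=['C1=M'] -> C0=S, others downsized to S] -> [S,S]
  -> First S state at op 4; remaining ops need not be traced.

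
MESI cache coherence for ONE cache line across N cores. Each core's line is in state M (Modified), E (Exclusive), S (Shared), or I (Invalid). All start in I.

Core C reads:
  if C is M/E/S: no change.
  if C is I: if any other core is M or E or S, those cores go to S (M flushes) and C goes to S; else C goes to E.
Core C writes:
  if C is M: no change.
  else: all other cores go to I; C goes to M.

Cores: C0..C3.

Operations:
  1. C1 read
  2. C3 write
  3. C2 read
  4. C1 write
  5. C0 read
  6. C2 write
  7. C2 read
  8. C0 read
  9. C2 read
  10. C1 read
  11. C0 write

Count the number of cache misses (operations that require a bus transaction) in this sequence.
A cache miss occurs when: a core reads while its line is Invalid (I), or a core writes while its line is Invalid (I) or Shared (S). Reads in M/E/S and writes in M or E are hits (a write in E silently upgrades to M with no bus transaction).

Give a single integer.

Op 1: C1 read [C1 read from I: no other sharers -> C1=E (exclusive)] -> [I,E,I,I] [MISS #1: read from I]
Op 2: C3 write [C3 write: invalidate ['C1=E'] -> C3=M] -> [I,I,I,M] [MISS #2: write from I]
Op 3: C2 read [C2 read from I: others=['C3=M'] -> C2=S, others downsized to S] -> [I,I,S,S] [MISS #3: read from I]
Op 4: C1 write [C1 write: invalidate ['C2=S', 'C3=S'] -> C1=M] -> [I,M,I,I] [MISS #4: write from I]
Op 5: C0 read [C0 read from I: others=['C1=M'] -> C0=S, others downsized to S] -> [S,S,I,I] [MISS #5: read from I]
Op 6: C2 write [C2 write: invalidate ['C0=S', 'C1=S'] -> C2=M] -> [I,I,M,I] [MISS #6: write from I]
Op 7: C2 read [C2 read: already in M, no change] -> [I,I,M,I] [hit: read from M]
Op 8: C0 read [C0 read from I: others=['C2=M'] -> C0=S, others downsized to S] -> [S,I,S,I] [MISS #7: read from I]
Op 9: C2 read [C2 read: already in S, no change] -> [S,I,S,I] [hit: read from S]
Op 10: C1 read [C1 read from I: others=['C0=S', 'C2=S'] -> C1=S, others downsized to S] -> [S,S,S,I] [MISS #8: read from I]
Op 11: C0 write [C0 write: invalidate ['C1=S', 'C2=S'] -> C0=M] -> [M,I,I,I] [MISS #9: write from S]

Answer: 9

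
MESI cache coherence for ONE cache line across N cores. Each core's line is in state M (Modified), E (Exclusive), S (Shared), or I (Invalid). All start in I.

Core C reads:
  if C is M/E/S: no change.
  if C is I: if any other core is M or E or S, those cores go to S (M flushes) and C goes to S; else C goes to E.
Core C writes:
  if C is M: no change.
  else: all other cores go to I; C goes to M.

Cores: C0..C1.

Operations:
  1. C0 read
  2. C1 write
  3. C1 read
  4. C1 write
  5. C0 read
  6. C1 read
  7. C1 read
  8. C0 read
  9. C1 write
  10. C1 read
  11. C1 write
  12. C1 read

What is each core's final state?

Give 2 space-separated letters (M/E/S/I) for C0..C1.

Op 1: C0 read [C0 read from I: no other sharers -> C0=E (exclusive)] -> [E,I]
Op 2: C1 write [C1 write: invalidate ['C0=E'] -> C1=M] -> [I,M]
Op 3: C1 read [C1 read: already in M, no change] -> [I,M]
Op 4: C1 write [C1 write: already M (modified), no change] -> [I,M]
Op 5: C0 read [C0 read from I: others=['C1=M'] -> C0=S, others downsized to S] -> [S,S]
Op 6: C1 read [C1 read: already in S, no change] -> [S,S]
Op 7: C1 read [C1 read: already in S, no change] -> [S,S]
Op 8: C0 read [C0 read: already in S, no change] -> [S,S]
Op 9: C1 write [C1 write: invalidate ['C0=S'] -> C1=M] -> [I,M]
Op 10: C1 read [C1 read: already in M, no change] -> [I,M]
Op 11: C1 write [C1 write: already M (modified), no change] -> [I,M]
Op 12: C1 read [C1 read: already in M, no change] -> [I,M]

Answer: I M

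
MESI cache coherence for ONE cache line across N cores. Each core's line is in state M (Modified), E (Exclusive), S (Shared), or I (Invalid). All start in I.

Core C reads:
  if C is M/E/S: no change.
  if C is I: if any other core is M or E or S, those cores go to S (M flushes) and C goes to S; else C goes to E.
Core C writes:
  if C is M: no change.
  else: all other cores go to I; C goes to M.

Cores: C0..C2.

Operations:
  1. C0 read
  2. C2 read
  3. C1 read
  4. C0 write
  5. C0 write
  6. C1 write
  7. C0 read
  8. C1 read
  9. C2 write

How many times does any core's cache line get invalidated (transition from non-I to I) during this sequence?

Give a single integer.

Op 1: C0 read [C0 read from I: no other sharers -> C0=E (exclusive)] -> [E,I,I] (invalidations this op: 0; running total: 0)
Op 2: C2 read [C2 read from I: others=['C0=E'] -> C2=S, others downsized to S] -> [S,I,S] (invalidations this op: 0; running total: 0)
Op 3: C1 read [C1 read from I: others=['C0=S', 'C2=S'] -> C1=S, others downsized to S] -> [S,S,S] (invalidations this op: 0; running total: 0)
Op 4: C0 write [C0 write: invalidate ['C1=S', 'C2=S'] -> C0=M] -> [M,I,I] (invalidations this op: 2; running total: 2)
Op 5: C0 write [C0 write: already M (modified), no change] -> [M,I,I] (invalidations this op: 0; running total: 2)
Op 6: C1 write [C1 write: invalidate ['C0=M'] -> C1=M] -> [I,M,I] (invalidations this op: 1; running total: 3)
Op 7: C0 read [C0 read from I: others=['C1=M'] -> C0=S, others downsized to S] -> [S,S,I] (invalidations this op: 0; running total: 3)
Op 8: C1 read [C1 read: already in S, no change] -> [S,S,I] (invalidations this op: 0; running total: 3)
Op 9: C2 write [C2 write: invalidate ['C0=S', 'C1=S'] -> C2=M] -> [I,I,M] (invalidations this op: 2; running total: 5)

Answer: 5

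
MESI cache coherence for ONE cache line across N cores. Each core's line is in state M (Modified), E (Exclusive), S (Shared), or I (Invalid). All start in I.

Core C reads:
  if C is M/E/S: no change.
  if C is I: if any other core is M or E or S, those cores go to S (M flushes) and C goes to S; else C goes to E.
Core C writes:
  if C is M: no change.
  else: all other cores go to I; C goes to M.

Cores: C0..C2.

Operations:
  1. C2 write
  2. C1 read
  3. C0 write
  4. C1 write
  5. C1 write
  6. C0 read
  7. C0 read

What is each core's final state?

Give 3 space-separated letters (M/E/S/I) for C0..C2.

Op 1: C2 write [C2 write: invalidate none -> C2=M] -> [I,I,M]
Op 2: C1 read [C1 read from I: others=['C2=M'] -> C1=S, others downsized to S] -> [I,S,S]
Op 3: C0 write [C0 write: invalidate ['C1=S', 'C2=S'] -> C0=M] -> [M,I,I]
Op 4: C1 write [C1 write: invalidate ['C0=M'] -> C1=M] -> [I,M,I]
Op 5: C1 write [C1 write: already M (modified), no change] -> [I,M,I]
Op 6: C0 read [C0 read from I: others=['C1=M'] -> C0=S, others downsized to S] -> [S,S,I]
Op 7: C0 read [C0 read: already in S, no change] -> [S,S,I]

Answer: S S I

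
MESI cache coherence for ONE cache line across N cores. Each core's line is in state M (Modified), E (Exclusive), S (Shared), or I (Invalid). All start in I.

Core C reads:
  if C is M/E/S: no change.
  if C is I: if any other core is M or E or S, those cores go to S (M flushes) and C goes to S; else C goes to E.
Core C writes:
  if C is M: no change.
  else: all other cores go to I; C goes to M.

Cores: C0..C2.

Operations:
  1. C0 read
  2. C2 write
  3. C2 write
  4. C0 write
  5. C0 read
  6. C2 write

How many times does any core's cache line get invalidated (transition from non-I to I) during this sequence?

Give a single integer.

Answer: 3

Derivation:
Op 1: C0 read [C0 read from I: no other sharers -> C0=E (exclusive)] -> [E,I,I] (invalidations this op: 0; running total: 0)
Op 2: C2 write [C2 write: invalidate ['C0=E'] -> C2=M] -> [I,I,M] (invalidations this op: 1; running total: 1)
Op 3: C2 write [C2 write: already M (modified), no change] -> [I,I,M] (invalidations this op: 0; running total: 1)
Op 4: C0 write [C0 write: invalidate ['C2=M'] -> C0=M] -> [M,I,I] (invalidations this op: 1; running total: 2)
Op 5: C0 read [C0 read: already in M, no change] -> [M,I,I] (invalidations this op: 0; running total: 2)
Op 6: C2 write [C2 write: invalidate ['C0=M'] -> C2=M] -> [I,I,M] (invalidations this op: 1; running total: 3)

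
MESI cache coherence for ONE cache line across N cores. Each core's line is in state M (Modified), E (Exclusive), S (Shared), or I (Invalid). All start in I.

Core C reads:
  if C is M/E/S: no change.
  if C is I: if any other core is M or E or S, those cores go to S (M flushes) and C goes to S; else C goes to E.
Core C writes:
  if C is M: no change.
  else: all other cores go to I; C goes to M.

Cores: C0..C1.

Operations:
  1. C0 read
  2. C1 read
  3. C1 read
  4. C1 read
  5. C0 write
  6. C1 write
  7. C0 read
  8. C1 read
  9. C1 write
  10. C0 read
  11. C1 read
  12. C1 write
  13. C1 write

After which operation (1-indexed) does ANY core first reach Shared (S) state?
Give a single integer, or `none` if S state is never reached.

Op 1: C0 read [C0 read from I: no other sharers -> C0=E (exclusive)] -> [E,I]
Op 2: C1 read [C1 read from I: others=['C0=E'] -> C1=S, others downsized to S] -> [S,S]
  -> First S state at op 2; remaining ops need not be traced.

Answer: 2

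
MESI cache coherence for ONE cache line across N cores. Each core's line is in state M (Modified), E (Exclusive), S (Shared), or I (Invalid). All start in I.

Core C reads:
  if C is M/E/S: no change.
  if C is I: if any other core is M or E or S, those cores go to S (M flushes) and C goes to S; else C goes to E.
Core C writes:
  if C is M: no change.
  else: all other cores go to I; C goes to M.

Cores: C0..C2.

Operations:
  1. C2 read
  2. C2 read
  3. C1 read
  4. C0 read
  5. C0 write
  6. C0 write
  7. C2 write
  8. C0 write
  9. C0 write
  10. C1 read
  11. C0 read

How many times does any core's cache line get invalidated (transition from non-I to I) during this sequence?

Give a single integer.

Answer: 4

Derivation:
Op 1: C2 read [C2 read from I: no other sharers -> C2=E (exclusive)] -> [I,I,E] (invalidations this op: 0; running total: 0)
Op 2: C2 read [C2 read: already in E, no change] -> [I,I,E] (invalidations this op: 0; running total: 0)
Op 3: C1 read [C1 read from I: others=['C2=E'] -> C1=S, others downsized to S] -> [I,S,S] (invalidations this op: 0; running total: 0)
Op 4: C0 read [C0 read from I: others=['C1=S', 'C2=S'] -> C0=S, others downsized to S] -> [S,S,S] (invalidations this op: 0; running total: 0)
Op 5: C0 write [C0 write: invalidate ['C1=S', 'C2=S'] -> C0=M] -> [M,I,I] (invalidations this op: 2; running total: 2)
Op 6: C0 write [C0 write: already M (modified), no change] -> [M,I,I] (invalidations this op: 0; running total: 2)
Op 7: C2 write [C2 write: invalidate ['C0=M'] -> C2=M] -> [I,I,M] (invalidations this op: 1; running total: 3)
Op 8: C0 write [C0 write: invalidate ['C2=M'] -> C0=M] -> [M,I,I] (invalidations this op: 1; running total: 4)
Op 9: C0 write [C0 write: already M (modified), no change] -> [M,I,I] (invalidations this op: 0; running total: 4)
Op 10: C1 read [C1 read from I: others=['C0=M'] -> C1=S, others downsized to S] -> [S,S,I] (invalidations this op: 0; running total: 4)
Op 11: C0 read [C0 read: already in S, no change] -> [S,S,I] (invalidations this op: 0; running total: 4)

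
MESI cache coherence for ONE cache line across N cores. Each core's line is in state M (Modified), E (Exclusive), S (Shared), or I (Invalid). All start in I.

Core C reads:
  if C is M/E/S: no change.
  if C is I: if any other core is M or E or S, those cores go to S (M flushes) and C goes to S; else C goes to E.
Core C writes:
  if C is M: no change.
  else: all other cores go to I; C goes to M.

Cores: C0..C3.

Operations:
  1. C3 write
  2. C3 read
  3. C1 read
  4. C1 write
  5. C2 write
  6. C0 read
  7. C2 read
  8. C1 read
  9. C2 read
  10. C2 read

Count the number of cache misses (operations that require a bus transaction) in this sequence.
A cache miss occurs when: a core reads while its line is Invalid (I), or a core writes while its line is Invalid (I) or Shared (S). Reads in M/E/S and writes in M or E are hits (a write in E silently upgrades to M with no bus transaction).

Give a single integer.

Op 1: C3 write [C3 write: invalidate none -> C3=M] -> [I,I,I,M] [MISS #1: write from I]
Op 2: C3 read [C3 read: already in M, no change] -> [I,I,I,M] [hit: read from M]
Op 3: C1 read [C1 read from I: others=['C3=M'] -> C1=S, others downsized to S] -> [I,S,I,S] [MISS #2: read from I]
Op 4: C1 write [C1 write: invalidate ['C3=S'] -> C1=M] -> [I,M,I,I] [MISS #3: write from S]
Op 5: C2 write [C2 write: invalidate ['C1=M'] -> C2=M] -> [I,I,M,I] [MISS #4: write from I]
Op 6: C0 read [C0 read from I: others=['C2=M'] -> C0=S, others downsized to S] -> [S,I,S,I] [MISS #5: read from I]
Op 7: C2 read [C2 read: already in S, no change] -> [S,I,S,I] [hit: read from S]
Op 8: C1 read [C1 read from I: others=['C0=S', 'C2=S'] -> C1=S, others downsized to S] -> [S,S,S,I] [MISS #6: read from I]
Op 9: C2 read [C2 read: already in S, no change] -> [S,S,S,I] [hit: read from S]
Op 10: C2 read [C2 read: already in S, no change] -> [S,S,S,I] [hit: read from S]

Answer: 6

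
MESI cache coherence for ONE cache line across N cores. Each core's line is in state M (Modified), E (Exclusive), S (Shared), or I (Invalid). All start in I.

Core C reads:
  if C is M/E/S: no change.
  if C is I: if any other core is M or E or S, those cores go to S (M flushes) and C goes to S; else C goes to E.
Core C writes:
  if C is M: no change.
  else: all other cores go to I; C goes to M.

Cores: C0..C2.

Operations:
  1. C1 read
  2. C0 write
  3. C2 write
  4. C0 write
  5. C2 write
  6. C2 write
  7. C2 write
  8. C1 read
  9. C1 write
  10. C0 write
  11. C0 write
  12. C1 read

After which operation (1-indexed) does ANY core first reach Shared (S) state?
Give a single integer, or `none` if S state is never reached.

Answer: 8

Derivation:
Op 1: C1 read [C1 read from I: no other sharers -> C1=E (exclusive)] -> [I,E,I]
Op 2: C0 write [C0 write: invalidate ['C1=E'] -> C0=M] -> [M,I,I]
Op 3: C2 write [C2 write: invalidate ['C0=M'] -> C2=M] -> [I,I,M]
Op 4: C0 write [C0 write: invalidate ['C2=M'] -> C0=M] -> [M,I,I]
Op 5: C2 write [C2 write: invalidate ['C0=M'] -> C2=M] -> [I,I,M]
Op 6: C2 write [C2 write: already M (modified), no change] -> [I,I,M]
Op 7: C2 write [C2 write: already M (modified), no change] -> [I,I,M]
Op 8: C1 read [C1 read from I: others=['C2=M'] -> C1=S, others downsized to S] -> [I,S,S]
  -> First S state at op 8; remaining ops need not be traced.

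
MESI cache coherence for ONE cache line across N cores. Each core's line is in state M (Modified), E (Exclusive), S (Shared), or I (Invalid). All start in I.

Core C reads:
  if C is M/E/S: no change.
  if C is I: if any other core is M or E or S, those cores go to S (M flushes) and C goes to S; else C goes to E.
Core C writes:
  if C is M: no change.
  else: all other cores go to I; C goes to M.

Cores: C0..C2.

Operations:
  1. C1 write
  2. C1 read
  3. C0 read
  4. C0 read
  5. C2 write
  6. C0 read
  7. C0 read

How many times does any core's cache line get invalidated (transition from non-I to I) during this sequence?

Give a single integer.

Answer: 2

Derivation:
Op 1: C1 write [C1 write: invalidate none -> C1=M] -> [I,M,I] (invalidations this op: 0; running total: 0)
Op 2: C1 read [C1 read: already in M, no change] -> [I,M,I] (invalidations this op: 0; running total: 0)
Op 3: C0 read [C0 read from I: others=['C1=M'] -> C0=S, others downsized to S] -> [S,S,I] (invalidations this op: 0; running total: 0)
Op 4: C0 read [C0 read: already in S, no change] -> [S,S,I] (invalidations this op: 0; running total: 0)
Op 5: C2 write [C2 write: invalidate ['C0=S', 'C1=S'] -> C2=M] -> [I,I,M] (invalidations this op: 2; running total: 2)
Op 6: C0 read [C0 read from I: others=['C2=M'] -> C0=S, others downsized to S] -> [S,I,S] (invalidations this op: 0; running total: 2)
Op 7: C0 read [C0 read: already in S, no change] -> [S,I,S] (invalidations this op: 0; running total: 2)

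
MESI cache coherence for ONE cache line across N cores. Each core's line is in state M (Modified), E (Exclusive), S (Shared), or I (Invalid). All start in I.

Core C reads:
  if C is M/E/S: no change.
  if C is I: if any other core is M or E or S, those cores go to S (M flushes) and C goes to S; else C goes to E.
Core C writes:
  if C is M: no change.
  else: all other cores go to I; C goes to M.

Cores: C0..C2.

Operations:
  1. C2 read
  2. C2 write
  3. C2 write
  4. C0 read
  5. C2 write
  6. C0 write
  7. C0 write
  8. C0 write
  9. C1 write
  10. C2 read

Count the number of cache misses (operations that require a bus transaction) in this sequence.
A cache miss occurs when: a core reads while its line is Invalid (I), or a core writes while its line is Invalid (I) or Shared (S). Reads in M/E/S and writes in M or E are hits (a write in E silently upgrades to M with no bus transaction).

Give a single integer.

Answer: 6

Derivation:
Op 1: C2 read [C2 read from I: no other sharers -> C2=E (exclusive)] -> [I,I,E] [MISS #1: read from I]
Op 2: C2 write [C2 write: invalidate none -> C2=M] -> [I,I,M] [hit: write from E is a silent E->M upgrade, no bus transaction]
Op 3: C2 write [C2 write: already M (modified), no change] -> [I,I,M] [hit: write from M]
Op 4: C0 read [C0 read from I: others=['C2=M'] -> C0=S, others downsized to S] -> [S,I,S] [MISS #2: read from I]
Op 5: C2 write [C2 write: invalidate ['C0=S'] -> C2=M] -> [I,I,M] [MISS #3: write from S]
Op 6: C0 write [C0 write: invalidate ['C2=M'] -> C0=M] -> [M,I,I] [MISS #4: write from I]
Op 7: C0 write [C0 write: already M (modified), no change] -> [M,I,I] [hit: write from M]
Op 8: C0 write [C0 write: already M (modified), no change] -> [M,I,I] [hit: write from M]
Op 9: C1 write [C1 write: invalidate ['C0=M'] -> C1=M] -> [I,M,I] [MISS #5: write from I]
Op 10: C2 read [C2 read from I: others=['C1=M'] -> C2=S, others downsized to S] -> [I,S,S] [MISS #6: read from I]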